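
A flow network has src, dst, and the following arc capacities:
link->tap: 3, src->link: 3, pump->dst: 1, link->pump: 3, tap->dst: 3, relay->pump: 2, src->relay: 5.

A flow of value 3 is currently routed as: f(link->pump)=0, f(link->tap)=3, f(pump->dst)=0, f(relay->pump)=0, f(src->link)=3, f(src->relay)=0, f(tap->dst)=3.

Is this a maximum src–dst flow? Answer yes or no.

No

Residual path src->relay->pump->dst has bottleneck 1 > 0.
Pushing 1 along it raises the flow to 4, so the given flow is not maximum.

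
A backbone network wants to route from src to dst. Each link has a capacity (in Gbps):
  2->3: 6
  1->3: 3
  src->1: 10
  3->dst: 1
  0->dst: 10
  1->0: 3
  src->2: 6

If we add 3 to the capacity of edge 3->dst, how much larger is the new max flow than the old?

3

Original max flow = 4.
After raising cap(3->dst), augmenting paths through that edge carry 3 more units.
New max flow = 7. Increase = 3.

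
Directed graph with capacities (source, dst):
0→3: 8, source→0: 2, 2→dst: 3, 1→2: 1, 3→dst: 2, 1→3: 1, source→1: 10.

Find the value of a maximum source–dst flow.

3

Augment source→1→2→dst: bottleneck 1. Total 1.
Augment source→1→3→dst: bottleneck 1. Total 2.
Augment source→0→3→dst: bottleneck 1. Total 3.
No augmenting path remains in the residual graph.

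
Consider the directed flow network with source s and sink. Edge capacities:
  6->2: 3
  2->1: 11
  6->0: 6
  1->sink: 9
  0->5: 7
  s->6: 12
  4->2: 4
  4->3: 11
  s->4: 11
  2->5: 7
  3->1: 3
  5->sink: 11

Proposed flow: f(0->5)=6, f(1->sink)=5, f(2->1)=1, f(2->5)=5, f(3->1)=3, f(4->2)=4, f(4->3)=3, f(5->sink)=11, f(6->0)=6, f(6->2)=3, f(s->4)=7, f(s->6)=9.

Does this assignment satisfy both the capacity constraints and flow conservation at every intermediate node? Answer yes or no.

Conservation fails at 2: inflow 7 ≠ outflow 6.

No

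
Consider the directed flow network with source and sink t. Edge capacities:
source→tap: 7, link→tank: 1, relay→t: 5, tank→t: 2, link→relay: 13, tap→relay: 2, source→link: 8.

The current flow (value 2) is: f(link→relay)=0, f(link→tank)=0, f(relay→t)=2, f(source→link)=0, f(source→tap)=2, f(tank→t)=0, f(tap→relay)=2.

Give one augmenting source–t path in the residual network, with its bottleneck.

Residual along source→link→relay→t: source→link: 8, link→relay: 13, relay→t: 3.
Bottleneck = min = 3.

source→link→relay→t, bottleneck 3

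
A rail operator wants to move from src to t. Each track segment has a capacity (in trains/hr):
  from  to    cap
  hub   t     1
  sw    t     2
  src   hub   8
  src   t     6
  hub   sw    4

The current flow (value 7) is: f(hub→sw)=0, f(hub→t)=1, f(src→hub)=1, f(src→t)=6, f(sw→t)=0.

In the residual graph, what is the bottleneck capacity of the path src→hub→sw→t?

Residual capacities along the path: src→hub: 7, hub→sw: 4, sw→t: 2.
Minimum is 2.

2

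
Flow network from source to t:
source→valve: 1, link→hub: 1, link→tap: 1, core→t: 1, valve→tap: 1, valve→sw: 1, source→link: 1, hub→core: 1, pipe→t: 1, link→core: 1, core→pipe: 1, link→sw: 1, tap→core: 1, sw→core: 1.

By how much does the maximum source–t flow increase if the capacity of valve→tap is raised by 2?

0

Original max flow = 2.
Edge valve→tap does not cross the min cut (source side {source}), so extra capacity there cannot help.
New max flow = 2. Increase = 0.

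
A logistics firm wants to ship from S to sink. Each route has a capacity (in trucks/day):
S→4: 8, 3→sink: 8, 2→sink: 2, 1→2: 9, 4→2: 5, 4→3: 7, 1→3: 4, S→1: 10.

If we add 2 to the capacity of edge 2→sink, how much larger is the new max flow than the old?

2

Original max flow = 10.
After raising cap(2→sink), augmenting paths through that edge carry 2 more units.
New max flow = 12. Increase = 2.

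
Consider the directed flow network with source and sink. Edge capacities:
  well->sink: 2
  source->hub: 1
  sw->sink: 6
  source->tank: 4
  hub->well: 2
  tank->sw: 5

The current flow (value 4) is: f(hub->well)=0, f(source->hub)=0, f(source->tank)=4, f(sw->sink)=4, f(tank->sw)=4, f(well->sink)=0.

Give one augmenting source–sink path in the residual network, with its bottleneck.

Residual along source->hub->well->sink: source->hub: 1, hub->well: 2, well->sink: 2.
Bottleneck = min = 1.

source->hub->well->sink, bottleneck 1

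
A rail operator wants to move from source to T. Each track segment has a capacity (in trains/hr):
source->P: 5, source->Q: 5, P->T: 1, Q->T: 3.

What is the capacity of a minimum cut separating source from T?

Max flow = 4 (via 2 augmenting paths).
In the residual at optimum, the set reachable from source is {P, Q, source}.
Cut edges: Q->T (cap 3), P->T (cap 1). Sum = 4.

4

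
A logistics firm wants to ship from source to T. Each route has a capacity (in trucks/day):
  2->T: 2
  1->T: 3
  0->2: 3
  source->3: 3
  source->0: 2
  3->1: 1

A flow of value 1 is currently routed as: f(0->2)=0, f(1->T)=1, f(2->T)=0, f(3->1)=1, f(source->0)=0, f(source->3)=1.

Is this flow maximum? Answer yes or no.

No

Residual path source->0->2->T has bottleneck 2 > 0.
Pushing 2 along it raises the flow to 3, so the given flow is not maximum.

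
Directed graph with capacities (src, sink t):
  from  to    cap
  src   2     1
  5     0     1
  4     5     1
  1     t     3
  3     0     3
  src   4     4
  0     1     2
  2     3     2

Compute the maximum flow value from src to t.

Augment src->2->3->0->1->t: bottleneck 1. Total 1.
Augment src->4->5->0->1->t: bottleneck 1. Total 2.
No augmenting path remains in the residual graph.

2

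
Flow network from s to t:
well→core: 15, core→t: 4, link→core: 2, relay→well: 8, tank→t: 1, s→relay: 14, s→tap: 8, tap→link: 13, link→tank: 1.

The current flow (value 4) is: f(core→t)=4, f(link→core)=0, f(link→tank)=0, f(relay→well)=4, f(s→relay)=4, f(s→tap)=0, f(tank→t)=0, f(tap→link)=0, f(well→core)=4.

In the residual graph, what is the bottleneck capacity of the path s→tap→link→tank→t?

1

Residual capacities along the path: s→tap: 8, tap→link: 13, link→tank: 1, tank→t: 1.
Minimum is 1.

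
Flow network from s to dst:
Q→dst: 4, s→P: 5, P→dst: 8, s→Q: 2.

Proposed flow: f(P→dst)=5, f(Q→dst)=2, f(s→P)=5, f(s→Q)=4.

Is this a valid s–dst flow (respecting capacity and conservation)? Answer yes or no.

Capacity violated on s→Q: flow 4 > capacity 2.

No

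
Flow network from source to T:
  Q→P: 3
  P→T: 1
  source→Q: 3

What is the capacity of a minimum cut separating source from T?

Max flow = 1 (via 1 augmenting path).
In the residual at optimum, the set reachable from source is {P, Q, source}.
Cut edges: P→T (cap 1). Sum = 1.

1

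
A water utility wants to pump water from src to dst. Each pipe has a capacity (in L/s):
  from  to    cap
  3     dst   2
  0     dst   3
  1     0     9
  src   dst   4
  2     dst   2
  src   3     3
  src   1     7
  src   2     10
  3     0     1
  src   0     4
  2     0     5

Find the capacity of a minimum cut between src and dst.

11

Max flow = 11 (via 4 augmenting paths).
In the residual at optimum, the set reachable from src is {0, 1, 2, 3, src}.
Cut edges: src->dst (cap 4), 3->dst (cap 2), 2->dst (cap 2), 0->dst (cap 3). Sum = 11.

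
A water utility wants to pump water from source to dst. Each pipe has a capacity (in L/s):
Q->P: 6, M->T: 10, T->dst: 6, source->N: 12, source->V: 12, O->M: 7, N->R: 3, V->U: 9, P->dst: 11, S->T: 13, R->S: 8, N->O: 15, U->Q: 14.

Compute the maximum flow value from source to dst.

12

Augment source->V->U->Q->P->dst: bottleneck 6. Total 6.
Augment source->N->O->M->T->dst: bottleneck 6. Total 12.
No augmenting path remains in the residual graph.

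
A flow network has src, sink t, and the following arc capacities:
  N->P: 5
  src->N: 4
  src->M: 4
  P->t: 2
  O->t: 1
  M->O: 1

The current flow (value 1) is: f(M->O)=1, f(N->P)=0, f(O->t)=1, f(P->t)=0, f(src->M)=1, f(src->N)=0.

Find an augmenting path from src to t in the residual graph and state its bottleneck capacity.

src->N->P->t, bottleneck 2

Residual along src->N->P->t: src->N: 4, N->P: 5, P->t: 2.
Bottleneck = min = 2.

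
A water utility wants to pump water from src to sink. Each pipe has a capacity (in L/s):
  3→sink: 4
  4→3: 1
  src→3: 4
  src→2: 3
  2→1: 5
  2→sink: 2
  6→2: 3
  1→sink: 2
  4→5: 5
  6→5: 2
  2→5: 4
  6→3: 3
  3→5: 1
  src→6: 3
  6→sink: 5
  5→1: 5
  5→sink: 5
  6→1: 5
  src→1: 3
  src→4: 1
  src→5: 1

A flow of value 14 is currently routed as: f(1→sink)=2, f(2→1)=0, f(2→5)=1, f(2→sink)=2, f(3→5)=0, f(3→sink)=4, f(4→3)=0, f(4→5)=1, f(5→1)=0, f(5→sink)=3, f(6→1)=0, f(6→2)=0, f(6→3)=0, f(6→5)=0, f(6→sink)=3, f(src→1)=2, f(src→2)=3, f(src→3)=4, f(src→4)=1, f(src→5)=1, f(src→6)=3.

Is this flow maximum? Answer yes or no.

Yes

Residual reachable from src: {1, src}; sink is not reachable.
Saturated cut: src→6, src→4, src→3, src→2, src→5, 1→sink with total capacity 14 = current flow value. Flow is maximum.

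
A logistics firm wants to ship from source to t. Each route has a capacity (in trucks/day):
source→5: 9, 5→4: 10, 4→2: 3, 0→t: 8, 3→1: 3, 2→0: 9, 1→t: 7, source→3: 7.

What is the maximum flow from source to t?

6

Augment source→3→1→t: bottleneck 3. Total 3.
Augment source→5→4→2→0→t: bottleneck 3. Total 6.
No augmenting path remains in the residual graph.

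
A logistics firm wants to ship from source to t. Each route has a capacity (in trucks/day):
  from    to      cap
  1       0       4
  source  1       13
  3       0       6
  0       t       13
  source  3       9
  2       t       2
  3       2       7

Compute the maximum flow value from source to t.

Augment source->1->0->t: bottleneck 4. Total 4.
Augment source->3->0->t: bottleneck 6. Total 10.
Augment source->3->2->t: bottleneck 2. Total 12.
No augmenting path remains in the residual graph.

12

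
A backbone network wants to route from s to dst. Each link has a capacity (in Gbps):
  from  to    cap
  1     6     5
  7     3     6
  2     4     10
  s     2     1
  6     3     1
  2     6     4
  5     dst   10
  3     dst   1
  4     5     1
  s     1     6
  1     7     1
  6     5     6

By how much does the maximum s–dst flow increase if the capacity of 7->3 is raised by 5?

0

Original max flow = 7.
Edge 7->3 does not cross the min cut (source side {s}), so extra capacity there cannot help.
New max flow = 7. Increase = 0.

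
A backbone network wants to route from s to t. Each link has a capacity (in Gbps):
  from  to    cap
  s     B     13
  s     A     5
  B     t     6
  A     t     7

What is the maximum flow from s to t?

Augment s→A→t: bottleneck 5. Total 5.
Augment s→B→t: bottleneck 6. Total 11.
No augmenting path remains in the residual graph.

11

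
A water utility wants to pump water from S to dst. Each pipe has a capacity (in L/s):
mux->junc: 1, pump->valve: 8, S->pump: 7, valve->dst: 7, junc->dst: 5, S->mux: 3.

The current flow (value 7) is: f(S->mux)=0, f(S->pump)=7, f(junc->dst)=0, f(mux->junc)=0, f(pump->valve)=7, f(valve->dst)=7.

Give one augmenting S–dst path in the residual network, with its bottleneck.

Residual along S->mux->junc->dst: S->mux: 3, mux->junc: 1, junc->dst: 5.
Bottleneck = min = 1.

S->mux->junc->dst, bottleneck 1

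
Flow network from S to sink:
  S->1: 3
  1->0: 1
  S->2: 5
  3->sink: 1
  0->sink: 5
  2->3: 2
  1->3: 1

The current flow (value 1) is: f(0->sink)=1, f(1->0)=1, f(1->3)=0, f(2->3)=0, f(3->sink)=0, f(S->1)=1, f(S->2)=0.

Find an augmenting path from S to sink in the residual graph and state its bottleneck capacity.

S->1->3->sink, bottleneck 1

Residual along S->1->3->sink: S->1: 2, 1->3: 1, 3->sink: 1.
Bottleneck = min = 1.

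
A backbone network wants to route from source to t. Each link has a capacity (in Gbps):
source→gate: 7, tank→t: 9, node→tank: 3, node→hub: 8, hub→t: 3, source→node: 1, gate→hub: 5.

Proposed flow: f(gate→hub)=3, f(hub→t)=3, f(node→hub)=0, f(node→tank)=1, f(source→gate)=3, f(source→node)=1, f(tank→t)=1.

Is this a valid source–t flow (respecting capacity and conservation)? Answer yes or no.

Yes

Every edge has 0 ≤ f(e) ≤ cap(e).
At each intermediate node, inflow equals outflow.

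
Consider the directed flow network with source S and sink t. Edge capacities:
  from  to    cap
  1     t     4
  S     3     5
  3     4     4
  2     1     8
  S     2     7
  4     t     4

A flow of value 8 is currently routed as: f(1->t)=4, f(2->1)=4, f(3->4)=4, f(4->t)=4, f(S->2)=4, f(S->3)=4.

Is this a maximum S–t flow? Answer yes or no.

Residual reachable from S: {1, 2, 3, S}; t is not reachable.
Saturated cut: 3->4, 1->t with total capacity 8 = current flow value. Flow is maximum.

Yes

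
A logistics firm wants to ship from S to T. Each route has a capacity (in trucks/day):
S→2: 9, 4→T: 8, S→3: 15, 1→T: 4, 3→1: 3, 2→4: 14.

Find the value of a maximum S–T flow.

Augment S→3→1→T: bottleneck 3. Total 3.
Augment S→2→4→T: bottleneck 8. Total 11.
No augmenting path remains in the residual graph.

11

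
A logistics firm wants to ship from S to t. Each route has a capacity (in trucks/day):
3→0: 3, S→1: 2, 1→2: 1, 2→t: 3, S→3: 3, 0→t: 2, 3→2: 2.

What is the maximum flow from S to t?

4

Augment S→1→2→t: bottleneck 1. Total 1.
Augment S→3→2→t: bottleneck 2. Total 3.
Augment S→3→0→t: bottleneck 1. Total 4.
No augmenting path remains in the residual graph.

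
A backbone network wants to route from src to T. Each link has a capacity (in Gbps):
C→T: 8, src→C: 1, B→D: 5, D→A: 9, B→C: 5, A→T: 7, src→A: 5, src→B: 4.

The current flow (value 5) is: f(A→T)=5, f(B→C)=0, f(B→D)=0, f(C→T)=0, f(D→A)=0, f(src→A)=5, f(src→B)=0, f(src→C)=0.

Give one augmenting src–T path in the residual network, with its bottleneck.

src→C→T, bottleneck 1

Residual along src→C→T: src→C: 1, C→T: 8.
Bottleneck = min = 1.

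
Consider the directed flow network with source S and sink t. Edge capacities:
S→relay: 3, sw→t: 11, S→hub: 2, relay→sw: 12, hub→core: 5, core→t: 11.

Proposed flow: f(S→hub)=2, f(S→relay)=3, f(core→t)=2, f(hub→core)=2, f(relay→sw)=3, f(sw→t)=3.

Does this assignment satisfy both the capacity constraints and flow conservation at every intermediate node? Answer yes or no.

Yes

Every edge has 0 ≤ f(e) ≤ cap(e).
At each intermediate node, inflow equals outflow.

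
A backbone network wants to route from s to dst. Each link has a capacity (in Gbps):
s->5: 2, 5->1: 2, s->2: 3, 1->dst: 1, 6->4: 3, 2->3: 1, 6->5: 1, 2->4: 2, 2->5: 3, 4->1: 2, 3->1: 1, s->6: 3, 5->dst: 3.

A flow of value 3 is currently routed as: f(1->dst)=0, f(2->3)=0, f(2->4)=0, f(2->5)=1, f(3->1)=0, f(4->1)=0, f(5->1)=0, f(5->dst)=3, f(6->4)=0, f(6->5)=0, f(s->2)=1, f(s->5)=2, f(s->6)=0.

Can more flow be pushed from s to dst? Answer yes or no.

Residual path s->2->4->1->dst has bottleneck 1 > 0.
Pushing 1 along it raises the flow to 4, so the given flow is not maximum.

Yes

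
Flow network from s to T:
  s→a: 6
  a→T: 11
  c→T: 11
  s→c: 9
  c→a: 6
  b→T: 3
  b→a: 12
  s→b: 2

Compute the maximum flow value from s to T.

Augment s→c→T: bottleneck 9. Total 9.
Augment s→b→T: bottleneck 2. Total 11.
Augment s→a→T: bottleneck 6. Total 17.
No augmenting path remains in the residual graph.

17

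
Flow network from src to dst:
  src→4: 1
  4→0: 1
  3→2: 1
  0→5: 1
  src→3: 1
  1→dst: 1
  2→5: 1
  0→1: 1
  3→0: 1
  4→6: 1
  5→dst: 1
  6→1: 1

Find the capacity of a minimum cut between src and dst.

2

Max flow = 2 (via 2 augmenting paths).
In the residual at optimum, the set reachable from src is {src}.
Cut edges: src→3 (cap 1), src→4 (cap 1). Sum = 2.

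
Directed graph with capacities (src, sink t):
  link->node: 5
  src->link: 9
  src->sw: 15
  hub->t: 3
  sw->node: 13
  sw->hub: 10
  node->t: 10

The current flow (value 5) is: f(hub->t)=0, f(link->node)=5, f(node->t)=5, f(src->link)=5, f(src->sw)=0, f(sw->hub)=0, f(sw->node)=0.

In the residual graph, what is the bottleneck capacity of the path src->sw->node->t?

5

Residual capacities along the path: src->sw: 15, sw->node: 13, node->t: 5.
Minimum is 5.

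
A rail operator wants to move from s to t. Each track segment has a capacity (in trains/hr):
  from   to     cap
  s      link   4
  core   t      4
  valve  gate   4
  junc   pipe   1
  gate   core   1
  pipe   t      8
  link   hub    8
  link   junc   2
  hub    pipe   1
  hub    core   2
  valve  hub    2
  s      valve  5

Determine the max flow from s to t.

Augment s->valve->gate->core->t: bottleneck 1. Total 1.
Augment s->valve->hub->core->t: bottleneck 2. Total 3.
Augment s->link->hub->pipe->t: bottleneck 1. Total 4.
Augment s->link->junc->pipe->t: bottleneck 1. Total 5.
No augmenting path remains in the residual graph.

5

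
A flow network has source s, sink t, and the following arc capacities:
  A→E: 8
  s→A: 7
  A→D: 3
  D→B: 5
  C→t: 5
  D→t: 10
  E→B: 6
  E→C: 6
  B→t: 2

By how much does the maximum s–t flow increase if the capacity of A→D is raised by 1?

0

Original max flow = 7.
Edge A→D does not cross the min cut (source side {s}), so extra capacity there cannot help.
New max flow = 7. Increase = 0.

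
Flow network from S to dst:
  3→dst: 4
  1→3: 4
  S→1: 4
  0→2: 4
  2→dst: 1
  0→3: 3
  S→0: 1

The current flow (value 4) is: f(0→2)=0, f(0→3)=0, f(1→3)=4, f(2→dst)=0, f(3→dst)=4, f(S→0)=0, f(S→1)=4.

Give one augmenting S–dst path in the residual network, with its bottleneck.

S→0→2→dst, bottleneck 1

Residual along S→0→2→dst: S→0: 1, 0→2: 4, 2→dst: 1.
Bottleneck = min = 1.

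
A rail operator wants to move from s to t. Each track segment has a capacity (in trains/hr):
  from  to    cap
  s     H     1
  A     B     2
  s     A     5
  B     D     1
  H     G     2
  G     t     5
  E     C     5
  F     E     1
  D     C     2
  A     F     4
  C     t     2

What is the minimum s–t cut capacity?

Max flow = 3 (via 3 augmenting paths).
In the residual at optimum, the set reachable from s is {A, B, F, s}.
Cut edges: F→E (cap 1), B→D (cap 1), s→H (cap 1). Sum = 3.

3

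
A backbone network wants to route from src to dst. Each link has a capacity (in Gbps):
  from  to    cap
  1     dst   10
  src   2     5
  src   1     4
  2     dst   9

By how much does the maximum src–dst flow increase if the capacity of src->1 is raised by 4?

4

Original max flow = 9.
After raising cap(src->1), augmenting paths through that edge carry 4 more units.
New max flow = 13. Increase = 4.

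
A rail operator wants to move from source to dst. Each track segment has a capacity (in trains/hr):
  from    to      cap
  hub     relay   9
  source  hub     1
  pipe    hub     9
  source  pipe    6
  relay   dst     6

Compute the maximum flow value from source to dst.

Augment source→hub→relay→dst: bottleneck 1. Total 1.
Augment source→pipe→hub→relay→dst: bottleneck 5. Total 6.
No augmenting path remains in the residual graph.

6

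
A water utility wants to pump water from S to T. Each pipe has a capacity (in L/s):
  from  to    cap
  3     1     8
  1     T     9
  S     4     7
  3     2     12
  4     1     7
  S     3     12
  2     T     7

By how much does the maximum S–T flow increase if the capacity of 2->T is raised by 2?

2

Original max flow = 16.
After raising cap(2->T), augmenting paths through that edge carry 2 more units.
New max flow = 18. Increase = 2.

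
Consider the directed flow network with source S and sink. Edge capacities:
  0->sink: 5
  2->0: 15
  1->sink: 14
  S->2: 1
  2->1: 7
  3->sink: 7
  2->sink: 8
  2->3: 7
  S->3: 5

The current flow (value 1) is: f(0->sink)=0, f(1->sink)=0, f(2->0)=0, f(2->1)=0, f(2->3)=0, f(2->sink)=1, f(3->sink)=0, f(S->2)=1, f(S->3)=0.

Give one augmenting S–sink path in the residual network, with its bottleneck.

Residual along S->3->sink: S->3: 5, 3->sink: 7.
Bottleneck = min = 5.

S->3->sink, bottleneck 5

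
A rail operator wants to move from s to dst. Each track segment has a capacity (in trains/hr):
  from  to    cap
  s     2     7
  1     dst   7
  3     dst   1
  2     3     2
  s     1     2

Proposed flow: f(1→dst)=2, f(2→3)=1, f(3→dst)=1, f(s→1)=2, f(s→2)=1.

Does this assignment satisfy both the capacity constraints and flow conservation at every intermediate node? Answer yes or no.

Every edge has 0 ≤ f(e) ≤ cap(e).
At each intermediate node, inflow equals outflow.

Yes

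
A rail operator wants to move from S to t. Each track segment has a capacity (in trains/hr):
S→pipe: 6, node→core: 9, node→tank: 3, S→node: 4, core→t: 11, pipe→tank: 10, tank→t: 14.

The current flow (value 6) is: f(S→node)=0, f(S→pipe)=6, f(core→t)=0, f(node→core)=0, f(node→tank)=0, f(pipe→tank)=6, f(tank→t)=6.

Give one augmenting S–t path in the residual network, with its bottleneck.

S→node→tank→t, bottleneck 3

Residual along S→node→tank→t: S→node: 4, node→tank: 3, tank→t: 8.
Bottleneck = min = 3.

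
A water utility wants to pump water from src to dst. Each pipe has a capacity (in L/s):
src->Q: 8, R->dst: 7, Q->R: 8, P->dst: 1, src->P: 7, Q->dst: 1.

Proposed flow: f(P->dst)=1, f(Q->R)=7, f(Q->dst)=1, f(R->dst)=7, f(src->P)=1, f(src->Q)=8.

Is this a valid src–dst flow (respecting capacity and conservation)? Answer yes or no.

Yes

Every edge has 0 ≤ f(e) ≤ cap(e).
At each intermediate node, inflow equals outflow.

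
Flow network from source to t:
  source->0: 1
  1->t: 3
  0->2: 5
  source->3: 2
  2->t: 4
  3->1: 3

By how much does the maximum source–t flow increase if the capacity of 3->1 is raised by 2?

0

Original max flow = 3.
Edge 3->1 does not cross the min cut (source side {source}), so extra capacity there cannot help.
New max flow = 3. Increase = 0.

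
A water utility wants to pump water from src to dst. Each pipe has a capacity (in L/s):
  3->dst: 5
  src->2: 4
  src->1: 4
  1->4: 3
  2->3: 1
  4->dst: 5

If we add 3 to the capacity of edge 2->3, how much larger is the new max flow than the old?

Original max flow = 4.
After raising cap(2->3), augmenting paths through that edge carry 3 more units.
New max flow = 7. Increase = 3.

3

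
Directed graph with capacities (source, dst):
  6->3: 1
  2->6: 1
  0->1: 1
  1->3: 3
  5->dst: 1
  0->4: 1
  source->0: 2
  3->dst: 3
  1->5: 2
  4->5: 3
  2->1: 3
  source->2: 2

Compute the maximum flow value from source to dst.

4

Augment source->0->4->5->dst: bottleneck 1. Total 1.
Augment source->0->1->3->dst: bottleneck 1. Total 2.
Augment source->2->1->3->dst: bottleneck 2. Total 4.
No augmenting path remains in the residual graph.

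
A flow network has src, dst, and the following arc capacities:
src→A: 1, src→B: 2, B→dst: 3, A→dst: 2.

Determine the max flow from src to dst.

3

Augment src→A→dst: bottleneck 1. Total 1.
Augment src→B→dst: bottleneck 2. Total 3.
No augmenting path remains in the residual graph.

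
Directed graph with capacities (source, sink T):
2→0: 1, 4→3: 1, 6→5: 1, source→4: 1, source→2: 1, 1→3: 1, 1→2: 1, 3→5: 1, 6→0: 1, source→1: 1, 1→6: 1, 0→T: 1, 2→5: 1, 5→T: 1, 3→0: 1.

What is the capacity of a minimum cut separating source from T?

Max flow = 2 (via 2 augmenting paths).
In the residual at optimum, the set reachable from source is {0, 1, 2, 3, 4, 5, 6, source}.
Cut edges: 0→T (cap 1), 5→T (cap 1). Sum = 2.

2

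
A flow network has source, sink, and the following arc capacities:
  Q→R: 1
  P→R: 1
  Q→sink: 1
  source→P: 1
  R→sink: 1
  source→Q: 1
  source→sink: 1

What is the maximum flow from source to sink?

Augment source→sink: bottleneck 1. Total 1.
Augment source→Q→sink: bottleneck 1. Total 2.
Augment source→P→R→sink: bottleneck 1. Total 3.
No augmenting path remains in the residual graph.

3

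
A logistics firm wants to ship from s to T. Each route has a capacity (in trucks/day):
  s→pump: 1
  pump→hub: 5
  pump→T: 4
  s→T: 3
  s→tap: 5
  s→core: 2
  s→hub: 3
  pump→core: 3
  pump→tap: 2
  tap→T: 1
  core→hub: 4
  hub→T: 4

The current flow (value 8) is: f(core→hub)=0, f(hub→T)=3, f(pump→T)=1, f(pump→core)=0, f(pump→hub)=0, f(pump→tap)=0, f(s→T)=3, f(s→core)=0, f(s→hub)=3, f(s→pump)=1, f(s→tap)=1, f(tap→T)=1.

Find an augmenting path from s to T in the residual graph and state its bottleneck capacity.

s→core→hub→T, bottleneck 1

Residual along s→core→hub→T: s→core: 2, core→hub: 4, hub→T: 1.
Bottleneck = min = 1.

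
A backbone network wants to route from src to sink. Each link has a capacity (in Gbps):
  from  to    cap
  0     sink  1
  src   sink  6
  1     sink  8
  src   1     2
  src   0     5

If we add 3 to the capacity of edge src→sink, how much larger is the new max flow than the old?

Original max flow = 9.
After raising cap(src→sink), augmenting paths through that edge carry 3 more units.
New max flow = 12. Increase = 3.

3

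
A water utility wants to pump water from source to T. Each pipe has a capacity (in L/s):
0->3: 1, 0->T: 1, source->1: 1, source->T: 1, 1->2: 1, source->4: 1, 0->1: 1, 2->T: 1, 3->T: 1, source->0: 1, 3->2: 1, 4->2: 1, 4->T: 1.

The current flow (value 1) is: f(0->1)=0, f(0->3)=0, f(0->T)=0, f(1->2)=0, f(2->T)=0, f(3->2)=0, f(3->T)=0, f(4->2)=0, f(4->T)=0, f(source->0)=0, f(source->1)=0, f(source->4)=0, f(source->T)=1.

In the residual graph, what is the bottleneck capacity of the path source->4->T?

1

Residual capacities along the path: source->4: 1, 4->T: 1.
Minimum is 1.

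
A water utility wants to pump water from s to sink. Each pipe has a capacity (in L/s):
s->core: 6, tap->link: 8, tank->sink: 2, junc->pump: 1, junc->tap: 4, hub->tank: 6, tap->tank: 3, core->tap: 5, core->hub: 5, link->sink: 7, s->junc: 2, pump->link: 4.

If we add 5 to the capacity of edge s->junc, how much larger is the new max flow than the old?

Original max flow = 8.
After raising cap(s->junc), augmenting paths through that edge carry 1 more unit.
New max flow = 9. Increase = 1.

1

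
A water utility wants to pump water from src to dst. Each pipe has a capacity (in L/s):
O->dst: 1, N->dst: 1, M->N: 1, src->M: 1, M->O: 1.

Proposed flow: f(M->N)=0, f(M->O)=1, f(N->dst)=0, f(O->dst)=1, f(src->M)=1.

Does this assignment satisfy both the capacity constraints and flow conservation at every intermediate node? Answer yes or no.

Every edge has 0 ≤ f(e) ≤ cap(e).
At each intermediate node, inflow equals outflow.

Yes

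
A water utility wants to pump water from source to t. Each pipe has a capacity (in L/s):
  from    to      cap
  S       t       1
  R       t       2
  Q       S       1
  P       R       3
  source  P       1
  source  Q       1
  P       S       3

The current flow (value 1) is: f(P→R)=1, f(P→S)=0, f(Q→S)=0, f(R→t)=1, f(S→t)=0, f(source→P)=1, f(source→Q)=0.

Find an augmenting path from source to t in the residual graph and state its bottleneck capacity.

source→Q→S→t, bottleneck 1

Residual along source→Q→S→t: source→Q: 1, Q→S: 1, S→t: 1.
Bottleneck = min = 1.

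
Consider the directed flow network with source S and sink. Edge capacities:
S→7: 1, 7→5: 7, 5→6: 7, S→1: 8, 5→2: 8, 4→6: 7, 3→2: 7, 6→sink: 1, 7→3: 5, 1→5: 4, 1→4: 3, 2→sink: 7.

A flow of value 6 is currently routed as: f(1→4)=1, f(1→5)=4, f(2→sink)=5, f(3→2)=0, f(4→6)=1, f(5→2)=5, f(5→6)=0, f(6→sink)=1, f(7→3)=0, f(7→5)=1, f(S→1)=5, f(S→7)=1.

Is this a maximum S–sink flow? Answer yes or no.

Residual reachable from S: {1, 4, 6, S}; sink is not reachable.
Saturated cut: S→7, 1→5, 6→sink with total capacity 6 = current flow value. Flow is maximum.

Yes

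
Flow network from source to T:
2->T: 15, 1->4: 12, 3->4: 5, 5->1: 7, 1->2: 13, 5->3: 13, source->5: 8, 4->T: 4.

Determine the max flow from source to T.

Augment source->5->3->4->T: bottleneck 4. Total 4.
Augment source->5->1->2->T: bottleneck 4. Total 8.
No augmenting path remains in the residual graph.

8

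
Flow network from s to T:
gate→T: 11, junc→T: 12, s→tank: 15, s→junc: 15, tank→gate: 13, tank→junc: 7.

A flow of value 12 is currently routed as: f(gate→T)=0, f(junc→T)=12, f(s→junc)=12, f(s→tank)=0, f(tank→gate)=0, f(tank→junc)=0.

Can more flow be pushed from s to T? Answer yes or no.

Yes

Residual path s→tank→gate→T has bottleneck 11 > 0.
Pushing 11 along it raises the flow to 23, so the given flow is not maximum.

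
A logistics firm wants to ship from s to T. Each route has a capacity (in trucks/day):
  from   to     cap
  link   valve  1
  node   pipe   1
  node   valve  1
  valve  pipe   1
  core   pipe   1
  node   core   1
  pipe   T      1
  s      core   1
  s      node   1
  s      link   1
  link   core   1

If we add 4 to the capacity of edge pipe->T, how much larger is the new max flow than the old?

Original max flow = 1.
After raising cap(pipe->T), augmenting paths through that edge carry 2 more units.
New max flow = 3. Increase = 2.

2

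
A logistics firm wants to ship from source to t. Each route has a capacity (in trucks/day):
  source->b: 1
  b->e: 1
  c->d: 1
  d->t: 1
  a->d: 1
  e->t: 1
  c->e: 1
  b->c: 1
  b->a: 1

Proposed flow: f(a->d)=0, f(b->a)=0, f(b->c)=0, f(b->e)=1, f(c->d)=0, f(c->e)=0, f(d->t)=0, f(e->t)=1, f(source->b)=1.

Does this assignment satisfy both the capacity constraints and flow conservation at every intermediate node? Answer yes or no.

Every edge has 0 ≤ f(e) ≤ cap(e).
At each intermediate node, inflow equals outflow.

Yes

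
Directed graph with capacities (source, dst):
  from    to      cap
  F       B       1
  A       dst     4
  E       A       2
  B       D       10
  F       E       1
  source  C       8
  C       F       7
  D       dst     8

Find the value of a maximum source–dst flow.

2

Augment source->C->F->E->A->dst: bottleneck 1. Total 1.
Augment source->C->F->B->D->dst: bottleneck 1. Total 2.
No augmenting path remains in the residual graph.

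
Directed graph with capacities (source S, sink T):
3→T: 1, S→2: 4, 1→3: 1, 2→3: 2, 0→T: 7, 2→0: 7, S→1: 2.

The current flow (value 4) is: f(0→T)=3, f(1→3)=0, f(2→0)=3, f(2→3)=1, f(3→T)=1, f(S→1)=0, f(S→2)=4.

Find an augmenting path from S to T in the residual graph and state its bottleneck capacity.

S→1→3→2→0→T, bottleneck 1

Residual along S→1→3→2→0→T: S→1: 2, 1→3: 1, 3→2: 1 (reverse), 2→0: 4, 0→T: 4.
Bottleneck = min = 1.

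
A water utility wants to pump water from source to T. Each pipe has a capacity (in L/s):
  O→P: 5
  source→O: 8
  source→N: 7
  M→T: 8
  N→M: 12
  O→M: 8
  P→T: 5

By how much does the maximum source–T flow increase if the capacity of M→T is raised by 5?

Original max flow = 13.
After raising cap(M→T), augmenting paths through that edge carry 2 more units.
New max flow = 15. Increase = 2.

2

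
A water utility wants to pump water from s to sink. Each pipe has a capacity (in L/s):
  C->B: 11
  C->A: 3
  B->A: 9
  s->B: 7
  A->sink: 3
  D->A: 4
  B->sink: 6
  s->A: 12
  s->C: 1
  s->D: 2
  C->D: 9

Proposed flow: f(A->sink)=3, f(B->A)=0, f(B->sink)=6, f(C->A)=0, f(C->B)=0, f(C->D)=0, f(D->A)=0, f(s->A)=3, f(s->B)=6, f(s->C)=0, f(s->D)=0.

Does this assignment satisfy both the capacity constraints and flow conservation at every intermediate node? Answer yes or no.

Yes

Every edge has 0 ≤ f(e) ≤ cap(e).
At each intermediate node, inflow equals outflow.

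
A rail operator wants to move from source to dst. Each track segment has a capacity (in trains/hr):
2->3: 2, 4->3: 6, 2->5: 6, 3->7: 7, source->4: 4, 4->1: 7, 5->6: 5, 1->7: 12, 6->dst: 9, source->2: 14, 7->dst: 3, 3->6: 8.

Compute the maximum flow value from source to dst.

Augment source->4->1->7->dst: bottleneck 3. Total 3.
Augment source->4->3->6->dst: bottleneck 1. Total 4.
Augment source->2->3->6->dst: bottleneck 2. Total 6.
Augment source->2->5->6->dst: bottleneck 5. Total 11.
No augmenting path remains in the residual graph.

11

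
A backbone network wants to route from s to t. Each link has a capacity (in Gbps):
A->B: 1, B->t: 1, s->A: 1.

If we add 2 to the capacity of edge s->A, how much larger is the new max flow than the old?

Original max flow = 1.
Even with extra capacity on s->A, another cut of capacity 1 remains binding.
New max flow = 1. Increase = 0.

0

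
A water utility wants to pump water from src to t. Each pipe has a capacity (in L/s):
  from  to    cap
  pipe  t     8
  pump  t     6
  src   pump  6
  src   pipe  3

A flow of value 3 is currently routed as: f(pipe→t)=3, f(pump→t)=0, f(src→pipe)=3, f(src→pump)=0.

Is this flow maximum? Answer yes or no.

No

Residual path src→pump→t has bottleneck 6 > 0.
Pushing 6 along it raises the flow to 9, so the given flow is not maximum.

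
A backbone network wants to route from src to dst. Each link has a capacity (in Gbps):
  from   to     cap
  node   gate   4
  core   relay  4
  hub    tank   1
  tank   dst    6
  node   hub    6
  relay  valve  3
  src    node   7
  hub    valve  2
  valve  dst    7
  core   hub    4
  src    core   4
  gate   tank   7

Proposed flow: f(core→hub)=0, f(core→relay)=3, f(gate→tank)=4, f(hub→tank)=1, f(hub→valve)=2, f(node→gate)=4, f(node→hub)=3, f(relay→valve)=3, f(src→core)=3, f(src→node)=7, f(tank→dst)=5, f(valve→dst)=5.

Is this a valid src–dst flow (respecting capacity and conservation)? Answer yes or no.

Yes

Every edge has 0 ≤ f(e) ≤ cap(e).
At each intermediate node, inflow equals outflow.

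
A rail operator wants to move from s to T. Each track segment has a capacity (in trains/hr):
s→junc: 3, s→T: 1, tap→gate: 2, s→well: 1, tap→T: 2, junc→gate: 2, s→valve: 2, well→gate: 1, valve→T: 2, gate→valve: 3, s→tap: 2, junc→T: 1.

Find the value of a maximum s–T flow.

6

Augment s→T: bottleneck 1. Total 1.
Augment s→tap→T: bottleneck 2. Total 3.
Augment s→junc→T: bottleneck 1. Total 4.
Augment s→valve→T: bottleneck 2. Total 6.
No augmenting path remains in the residual graph.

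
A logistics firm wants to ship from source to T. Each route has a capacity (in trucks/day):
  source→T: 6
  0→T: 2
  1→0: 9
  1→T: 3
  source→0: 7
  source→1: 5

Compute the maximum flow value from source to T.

11

Augment source→T: bottleneck 6. Total 6.
Augment source→1→T: bottleneck 3. Total 9.
Augment source→0→T: bottleneck 2. Total 11.
No augmenting path remains in the residual graph.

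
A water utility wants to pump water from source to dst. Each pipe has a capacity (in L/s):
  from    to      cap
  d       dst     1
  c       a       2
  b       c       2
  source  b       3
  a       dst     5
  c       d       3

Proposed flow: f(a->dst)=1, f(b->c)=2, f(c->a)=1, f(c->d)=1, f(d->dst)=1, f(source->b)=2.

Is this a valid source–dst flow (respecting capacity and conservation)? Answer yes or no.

Every edge has 0 ≤ f(e) ≤ cap(e).
At each intermediate node, inflow equals outflow.

Yes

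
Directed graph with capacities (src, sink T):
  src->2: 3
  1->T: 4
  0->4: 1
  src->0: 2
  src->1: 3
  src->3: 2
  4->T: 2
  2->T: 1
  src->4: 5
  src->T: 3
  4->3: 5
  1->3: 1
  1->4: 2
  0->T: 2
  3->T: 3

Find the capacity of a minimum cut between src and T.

Max flow = 14 (via 7 augmenting paths).
In the residual at optimum, the set reachable from src is {2, 3, 4, src}.
Cut edges: src->0 (cap 2), src->1 (cap 3), src->T (cap 3), 2->T (cap 1), 4->T (cap 2), 3->T (cap 3). Sum = 14.

14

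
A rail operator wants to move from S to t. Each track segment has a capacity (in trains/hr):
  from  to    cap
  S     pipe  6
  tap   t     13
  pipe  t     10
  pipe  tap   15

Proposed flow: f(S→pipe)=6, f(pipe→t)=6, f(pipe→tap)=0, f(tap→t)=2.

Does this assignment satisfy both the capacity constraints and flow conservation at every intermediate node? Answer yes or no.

No

Conservation fails at tap: inflow 0 ≠ outflow 2.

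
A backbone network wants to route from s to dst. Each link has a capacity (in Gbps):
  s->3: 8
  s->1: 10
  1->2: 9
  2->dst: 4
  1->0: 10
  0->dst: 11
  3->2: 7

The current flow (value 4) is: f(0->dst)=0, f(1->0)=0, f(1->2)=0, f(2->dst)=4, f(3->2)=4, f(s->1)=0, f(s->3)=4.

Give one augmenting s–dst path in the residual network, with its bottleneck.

Residual along s->1->0->dst: s->1: 10, 1->0: 10, 0->dst: 11.
Bottleneck = min = 10.

s->1->0->dst, bottleneck 10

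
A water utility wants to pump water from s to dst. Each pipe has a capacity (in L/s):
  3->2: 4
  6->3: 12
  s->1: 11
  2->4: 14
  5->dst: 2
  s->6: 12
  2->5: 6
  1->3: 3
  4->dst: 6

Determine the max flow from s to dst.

Augment s->1->3->2->5->dst: bottleneck 2. Total 2.
Augment s->1->3->2->4->dst: bottleneck 1. Total 3.
Augment s->6->3->2->4->dst: bottleneck 1. Total 4.
No augmenting path remains in the residual graph.

4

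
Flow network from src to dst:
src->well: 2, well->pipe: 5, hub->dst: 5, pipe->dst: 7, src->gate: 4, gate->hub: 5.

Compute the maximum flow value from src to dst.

Augment src->well->pipe->dst: bottleneck 2. Total 2.
Augment src->gate->hub->dst: bottleneck 4. Total 6.
No augmenting path remains in the residual graph.

6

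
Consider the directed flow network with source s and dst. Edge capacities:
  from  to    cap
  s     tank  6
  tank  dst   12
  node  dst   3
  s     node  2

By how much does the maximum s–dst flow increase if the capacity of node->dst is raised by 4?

0

Original max flow = 8.
Edge node->dst does not cross the min cut (source side {s}), so extra capacity there cannot help.
New max flow = 8. Increase = 0.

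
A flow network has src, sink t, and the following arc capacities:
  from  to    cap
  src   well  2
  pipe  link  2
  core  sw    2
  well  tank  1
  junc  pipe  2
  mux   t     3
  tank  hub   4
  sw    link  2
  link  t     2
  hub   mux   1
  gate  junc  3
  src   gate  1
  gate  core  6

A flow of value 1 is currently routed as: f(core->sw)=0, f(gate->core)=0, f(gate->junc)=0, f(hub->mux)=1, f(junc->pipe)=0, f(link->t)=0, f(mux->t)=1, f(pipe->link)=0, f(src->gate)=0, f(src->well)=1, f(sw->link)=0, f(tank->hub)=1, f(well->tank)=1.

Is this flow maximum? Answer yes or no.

Residual path src->gate->junc->pipe->link->t has bottleneck 1 > 0.
Pushing 1 along it raises the flow to 2, so the given flow is not maximum.

No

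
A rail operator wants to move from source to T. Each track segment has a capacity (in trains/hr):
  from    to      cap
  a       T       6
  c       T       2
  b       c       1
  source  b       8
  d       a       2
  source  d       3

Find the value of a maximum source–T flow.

3

Augment source→b→c→T: bottleneck 1. Total 1.
Augment source→d→a→T: bottleneck 2. Total 3.
No augmenting path remains in the residual graph.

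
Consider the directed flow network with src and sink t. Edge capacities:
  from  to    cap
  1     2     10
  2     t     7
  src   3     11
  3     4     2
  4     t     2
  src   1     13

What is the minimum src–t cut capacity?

9

Max flow = 9 (via 2 augmenting paths).
In the residual at optimum, the set reachable from src is {1, 2, 3, src}.
Cut edges: 3->4 (cap 2), 2->t (cap 7). Sum = 9.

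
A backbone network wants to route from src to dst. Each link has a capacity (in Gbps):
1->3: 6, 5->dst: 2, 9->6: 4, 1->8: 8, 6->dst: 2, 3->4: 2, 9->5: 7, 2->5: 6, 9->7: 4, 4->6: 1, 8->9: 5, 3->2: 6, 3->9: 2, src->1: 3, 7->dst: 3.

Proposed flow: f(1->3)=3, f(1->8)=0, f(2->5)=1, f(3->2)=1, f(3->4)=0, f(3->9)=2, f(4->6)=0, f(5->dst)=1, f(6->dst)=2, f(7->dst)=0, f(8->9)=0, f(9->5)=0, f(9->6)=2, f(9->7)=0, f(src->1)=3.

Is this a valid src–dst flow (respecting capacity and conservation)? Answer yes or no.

Yes

Every edge has 0 ≤ f(e) ≤ cap(e).
At each intermediate node, inflow equals outflow.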